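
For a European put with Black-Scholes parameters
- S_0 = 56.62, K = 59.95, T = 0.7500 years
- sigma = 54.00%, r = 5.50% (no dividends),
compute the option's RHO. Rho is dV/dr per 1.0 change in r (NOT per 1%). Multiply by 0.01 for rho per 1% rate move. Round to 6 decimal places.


d1 = 0.1998303330; d2 = -0.2678233850
phi(d1) = 0.3910559580; exp(-qT) = 1.0000000000; exp(-rT) = 0.9595892027
N(-d2) = 0.6055823653
Rho = -K*T*exp(-rT)*N(-d2) = -59.9500 * 0.7500 * 0.9595892027 * 0.6055823653 = -26.128172

Answer: Rho = -26.128172


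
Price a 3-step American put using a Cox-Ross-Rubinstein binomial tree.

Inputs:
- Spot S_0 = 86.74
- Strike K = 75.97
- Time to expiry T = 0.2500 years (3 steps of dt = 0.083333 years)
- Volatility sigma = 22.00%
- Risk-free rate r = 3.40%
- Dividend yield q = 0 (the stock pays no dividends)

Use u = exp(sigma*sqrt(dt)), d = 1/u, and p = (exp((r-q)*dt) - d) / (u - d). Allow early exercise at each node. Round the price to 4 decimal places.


Answer: Price = V(0,0) = 0.5099

Derivation:
dt = T/N = 0.083333
u = exp(sigma*sqrt(dt)) = 1.065569; d = 1/u = 0.938466
p = (exp((r-q)*dt) - d) / (u - d) = 0.506452
Discount per step: exp(-r*dt) = 0.997171
Stock lattice S(k, i) with i counting down-moves:
  k=0: S(0,0) = 86.7400
  k=1: S(1,0) = 92.4274; S(1,1) = 81.4026
  k=2: S(2,0) = 98.4878; S(2,1) = 86.7400; S(2,2) = 76.3935
  k=3: S(3,0) = 104.9455; S(3,1) = 92.4274; S(3,2) = 81.4026; S(3,3) = 71.6927
Terminal payoffs V(N, i) = max(K - S_T, 0):
  V(3,0) = 0.000000; V(3,1) = 0.000000; V(3,2) = 0.000000; V(3,3) = 4.277256
Backward induction: V(k, i) = exp(-r*dt) * [p * V(k+1, i) + (1-p) * V(k+1, i+1)]; then take max(V_cont, immediate exercise) for American.
  V(2,0) = exp(-r*dt) * [p*0.000000 + (1-p)*0.000000] = 0.000000; exercise = 0.000000; V(2,0) = max -> 0.000000
  V(2,1) = exp(-r*dt) * [p*0.000000 + (1-p)*0.000000] = 0.000000; exercise = 0.000000; V(2,1) = max -> 0.000000
  V(2,2) = exp(-r*dt) * [p*0.000000 + (1-p)*4.277256] = 2.105060; exercise = 0.000000; V(2,2) = max -> 2.105060
  V(1,0) = exp(-r*dt) * [p*0.000000 + (1-p)*0.000000] = 0.000000; exercise = 0.000000; V(1,0) = max -> 0.000000
  V(1,1) = exp(-r*dt) * [p*0.000000 + (1-p)*2.105060] = 1.036010; exercise = 0.000000; V(1,1) = max -> 1.036010
  V(0,0) = exp(-r*dt) * [p*0.000000 + (1-p)*1.036010] = 0.509874; exercise = 0.000000; V(0,0) = max -> 0.509874


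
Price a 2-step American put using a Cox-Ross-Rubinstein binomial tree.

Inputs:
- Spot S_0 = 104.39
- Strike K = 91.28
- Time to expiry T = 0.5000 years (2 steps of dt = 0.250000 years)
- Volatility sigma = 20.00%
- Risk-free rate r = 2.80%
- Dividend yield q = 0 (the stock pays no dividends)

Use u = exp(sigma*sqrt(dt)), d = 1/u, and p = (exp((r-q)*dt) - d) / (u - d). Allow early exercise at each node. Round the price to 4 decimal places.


Answer: Price = V(0,0) = 1.3757

Derivation:
dt = T/N = 0.250000
u = exp(sigma*sqrt(dt)) = 1.105171; d = 1/u = 0.904837
p = (exp((r-q)*dt) - d) / (u - d) = 0.510085
Discount per step: exp(-r*dt) = 0.993024
Stock lattice S(k, i) with i counting down-moves:
  k=0: S(0,0) = 104.3900
  k=1: S(1,0) = 115.3688; S(1,1) = 94.4560
  k=2: S(2,0) = 127.5022; S(2,1) = 104.3900; S(2,2) = 85.4673
Terminal payoffs V(N, i) = max(K - S_T, 0):
  V(2,0) = 0.000000; V(2,1) = 0.000000; V(2,2) = 5.812697
Backward induction: V(k, i) = exp(-r*dt) * [p * V(k+1, i) + (1-p) * V(k+1, i+1)]; then take max(V_cont, immediate exercise) for American.
  V(1,0) = exp(-r*dt) * [p*0.000000 + (1-p)*0.000000] = 0.000000; exercise = 0.000000; V(1,0) = max -> 0.000000
  V(1,1) = exp(-r*dt) * [p*0.000000 + (1-p)*5.812697] = 2.827862; exercise = 0.000000; V(1,1) = max -> 2.827862
  V(0,0) = exp(-r*dt) * [p*0.000000 + (1-p)*2.827862] = 1.375748; exercise = 0.000000; V(0,0) = max -> 1.375748


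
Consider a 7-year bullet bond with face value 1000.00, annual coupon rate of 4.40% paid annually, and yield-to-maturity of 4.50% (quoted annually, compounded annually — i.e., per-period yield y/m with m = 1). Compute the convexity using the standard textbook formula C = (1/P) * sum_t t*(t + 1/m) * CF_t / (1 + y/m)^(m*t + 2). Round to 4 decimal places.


Coupon per period c = face * coupon_rate / m = 44.000000
Periods per year m = 1; per-period yield y/m = 0.045000
Number of cashflows N = 7
Cashflows (t years, CF_t, discount factor 1/(1+y/m)^(m*t), PV):
  t = 1.0000: CF_t = 44.000000, DF = 0.956938, PV = 42.105263
  t = 2.0000: CF_t = 44.000000, DF = 0.915730, PV = 40.292118
  t = 3.0000: CF_t = 44.000000, DF = 0.876297, PV = 38.557051
  t = 4.0000: CF_t = 44.000000, DF = 0.838561, PV = 36.896699
  t = 5.0000: CF_t = 44.000000, DF = 0.802451, PV = 35.307846
  t = 6.0000: CF_t = 44.000000, DF = 0.767896, PV = 33.787412
  t = 7.0000: CF_t = 1044.000000, DF = 0.734828, PV = 767.160910
Price P = sum_t PV_t = 994.107299
Convexity numerator sum_t t*(t + 1/m) * CF_t / (1+y/m)^(m*t + 2):
  t = 1.0000: term = 77.114101
  t = 2.0000: term = 221.380195
  t = 3.0000: term = 423.694153
  t = 4.0000: term = 675.748250
  t = 5.0000: term = 969.973564
  t = 6.0000: term = 1299.486115
  t = 7.0000: term = 39340.684462
Convexity = (1/P) * sum = 43008.080839 / 994.107299 = 43.263017

Answer: Convexity = 43.2630


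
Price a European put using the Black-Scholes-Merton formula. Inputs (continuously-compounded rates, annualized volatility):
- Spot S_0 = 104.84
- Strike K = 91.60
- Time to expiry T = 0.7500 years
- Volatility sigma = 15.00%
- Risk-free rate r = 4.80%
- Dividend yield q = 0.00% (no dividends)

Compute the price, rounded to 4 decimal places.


Answer: Price = 0.5489

Derivation:
d1 = (ln(S/K) + (r - q + 0.5*sigma^2) * T) / (sigma * sqrt(T)) = 1.38134213
d2 = d1 - sigma * sqrt(T) = 1.25143832
exp(-rT) = 0.96464029; exp(-qT) = 1.00000000
P = K * exp(-rT) * N(-d2) - S_0 * exp(-qT) * N(-d1)
N(-d1) = 0.08358689; N(-d2) = 0.10538730
P = 91.6000 * 0.96464029 * 0.10538730 - 104.8400 * 1.00000000 * 0.08358689 = 0.5489


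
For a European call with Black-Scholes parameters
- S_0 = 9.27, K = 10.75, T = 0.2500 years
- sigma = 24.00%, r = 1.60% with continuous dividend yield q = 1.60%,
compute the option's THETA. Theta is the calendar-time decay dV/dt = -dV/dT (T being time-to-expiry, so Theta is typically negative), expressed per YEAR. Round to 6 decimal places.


Answer: Theta = -0.442607

Derivation:
d1 = -1.1743531250; d2 = -1.2943531250
phi(d1) = 0.2001894393; exp(-qT) = 0.9960079893; exp(-rT) = 0.9960079893
Theta = -S*exp(-qT)*phi(d1)*sigma/(2*sqrt(T)) - r*K*exp(-rT)*N(d2) + q*S*exp(-qT)*N(d1)
N(d1) = 0.1201268063; N(d2) = 0.0977717370; sqrt(T) = 0.5000000000
Term 1 = -9.2700 * 0.9960079893 * 0.2001894393 * 0.2400 / (2 * 0.5000000000) = -0.4436034970
Term 2 = -0.0160 * 10.7500 * 0.9960079893 * 0.0977717370 = -0.0167496062
Term 3 = 0.0160 * 9.2700 * 0.9960079893 * 0.1201268063 = 0.0177460814
Theta = -0.4436034970 + (-0.0167496062) + (0.0177460814) = -0.442607


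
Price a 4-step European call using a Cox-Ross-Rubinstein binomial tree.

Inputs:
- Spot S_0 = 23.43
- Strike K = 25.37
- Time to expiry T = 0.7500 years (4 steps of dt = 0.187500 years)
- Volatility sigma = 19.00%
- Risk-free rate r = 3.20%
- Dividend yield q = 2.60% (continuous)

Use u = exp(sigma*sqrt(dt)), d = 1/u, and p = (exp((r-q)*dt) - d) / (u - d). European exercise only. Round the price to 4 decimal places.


Answer: Price = V(0,0) = 0.9117

Derivation:
dt = T/N = 0.187500
u = exp(sigma*sqrt(dt)) = 1.085752; d = 1/u = 0.921021
p = (exp((r-q)*dt) - d) / (u - d) = 0.486277
Discount per step: exp(-r*dt) = 0.994018
Stock lattice S(k, i) with i counting down-moves:
  k=0: S(0,0) = 23.4300
  k=1: S(1,0) = 25.4392; S(1,1) = 21.5795
  k=2: S(2,0) = 27.6206; S(2,1) = 23.4300; S(2,2) = 19.8752
  k=3: S(3,0) = 29.9891; S(3,1) = 25.4392; S(3,2) = 21.5795; S(3,3) = 18.3055
  k=4: S(4,0) = 32.5607; S(4,1) = 27.6206; S(4,2) = 23.4300; S(4,3) = 19.8752; S(4,4) = 16.8597
Terminal payoffs V(N, i) = max(S_T - K, 0):
  V(4,0) = 7.190728; V(4,1) = 2.250606; V(4,2) = 0.000000; V(4,3) = 0.000000; V(4,4) = 0.000000
Backward induction: V(k, i) = exp(-r*dt) * [p * V(k+1, i) + (1-p) * V(k+1, i+1)].
  V(3,0) = exp(-r*dt) * [p*7.190728 + (1-p)*2.250606] = 4.625038
  V(3,1) = exp(-r*dt) * [p*2.250606 + (1-p)*0.000000] = 1.087870
  V(3,2) = exp(-r*dt) * [p*0.000000 + (1-p)*0.000000] = 0.000000
  V(3,3) = exp(-r*dt) * [p*0.000000 + (1-p)*0.000000] = 0.000000
  V(2,0) = exp(-r*dt) * [p*4.625038 + (1-p)*1.087870] = 2.791116
  V(2,1) = exp(-r*dt) * [p*1.087870 + (1-p)*0.000000] = 0.525841
  V(2,2) = exp(-r*dt) * [p*0.000000 + (1-p)*0.000000] = 0.000000
  V(1,0) = exp(-r*dt) * [p*2.791116 + (1-p)*0.525841] = 1.617656
  V(1,1) = exp(-r*dt) * [p*0.525841 + (1-p)*0.000000] = 0.254175
  V(0,0) = exp(-r*dt) * [p*1.617656 + (1-p)*0.254175] = 0.911717


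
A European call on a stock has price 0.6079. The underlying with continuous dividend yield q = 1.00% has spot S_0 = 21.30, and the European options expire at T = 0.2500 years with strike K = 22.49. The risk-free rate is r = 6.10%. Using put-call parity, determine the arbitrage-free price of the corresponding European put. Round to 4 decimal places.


Put-call parity: C - P = S_0 * exp(-qT) - K * exp(-rT).
S_0 * exp(-qT) = 21.3000 * 0.99750312 = 21.24681651
K * exp(-rT) = 22.4900 * 0.98486569 = 22.14962942
P = C - S*exp(-qT) + K*exp(-rT)
P = 0.6079 - 21.24681651 + 22.14962942 = 1.5107

Answer: Put price = 1.5107


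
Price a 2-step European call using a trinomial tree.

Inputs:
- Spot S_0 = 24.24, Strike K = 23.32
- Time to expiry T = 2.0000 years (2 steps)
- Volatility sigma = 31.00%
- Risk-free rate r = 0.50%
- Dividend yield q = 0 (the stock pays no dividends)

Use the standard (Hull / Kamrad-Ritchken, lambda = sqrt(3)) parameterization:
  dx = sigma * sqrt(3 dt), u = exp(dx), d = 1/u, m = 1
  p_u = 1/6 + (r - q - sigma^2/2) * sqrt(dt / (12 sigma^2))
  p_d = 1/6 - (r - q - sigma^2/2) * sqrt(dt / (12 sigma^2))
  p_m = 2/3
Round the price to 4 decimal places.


dt = T/N = 1.000000; dx = sigma*sqrt(3*dt) = 0.536936
u = exp(dx) = 1.710757; d = 1/u = 0.584537
p_u = 0.126578, p_m = 0.666667, p_d = 0.206755
Discount per step: exp(-r*dt) = 0.995012
Stock lattice S(k, j) with j the centered position index:
  k=0: S(0,+0) = 24.2400
  k=1: S(1,-1) = 14.1692; S(1,+0) = 24.2400; S(1,+1) = 41.4687
  k=2: S(2,-2) = 8.2824; S(2,-1) = 14.1692; S(2,+0) = 24.2400; S(2,+1) = 41.4687; S(2,+2) = 70.9429
Terminal payoffs V(N, j) = max(S_T - K, 0):
  V(2,-2) = 0.000000; V(2,-1) = 0.000000; V(2,+0) = 0.920000; V(2,+1) = 18.148741; V(2,+2) = 47.622924
Backward induction: V(k, j) = exp(-r*dt) * [p_u * V(k+1, j+1) + p_m * V(k+1, j) + p_d * V(k+1, j-1)]
  V(1,-1) = exp(-r*dt) * [p_u*0.920000 + p_m*0.000000 + p_d*0.000000] = 0.115871
  V(1,+0) = exp(-r*dt) * [p_u*18.148741 + p_m*0.920000 + p_d*0.000000] = 2.896049
  V(1,+1) = exp(-r*dt) * [p_u*47.622924 + p_m*18.148741 + p_d*0.920000] = 18.226035
  V(0,+0) = exp(-r*dt) * [p_u*18.226035 + p_m*2.896049 + p_d*0.115871] = 4.240418

Answer: Price = V(0,0) = 4.2404


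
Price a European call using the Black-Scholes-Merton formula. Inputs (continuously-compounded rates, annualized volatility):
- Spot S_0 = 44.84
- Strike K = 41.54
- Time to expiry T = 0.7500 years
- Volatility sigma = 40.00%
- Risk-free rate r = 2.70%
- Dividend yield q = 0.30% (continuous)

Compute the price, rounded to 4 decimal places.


Answer: Price = 8.1055

Derivation:
d1 = (ln(S/K) + (r - q + 0.5*sigma^2) * T) / (sigma * sqrt(T)) = 0.44584079
d2 = d1 - sigma * sqrt(T) = 0.09943063
exp(-rT) = 0.97995365; exp(-qT) = 0.99775253
C = S_0 * exp(-qT) * N(d1) - K * exp(-rT) * N(d2)
N(d1) = 0.67214387; N(d2) = 0.53960182
C = 44.8400 * 0.99775253 * 0.67214387 - 41.5400 * 0.97995365 * 0.53960182 = 8.1055


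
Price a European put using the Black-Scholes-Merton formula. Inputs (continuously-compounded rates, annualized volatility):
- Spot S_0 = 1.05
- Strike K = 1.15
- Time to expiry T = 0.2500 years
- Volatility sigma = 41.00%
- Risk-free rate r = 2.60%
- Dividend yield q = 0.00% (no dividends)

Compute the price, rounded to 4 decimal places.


d1 = (ln(S/K) + (r - q + 0.5*sigma^2) * T) / (sigma * sqrt(T)) = -0.30955745
d2 = d1 - sigma * sqrt(T) = -0.51455745
exp(-rT) = 0.99352108; exp(-qT) = 1.00000000
P = K * exp(-rT) * N(-d2) - S_0 * exp(-qT) * N(-d1)
N(-d1) = 0.62155124; N(-d2) = 0.69656885
P = 1.1500 * 0.99352108 * 0.69656885 - 1.0500 * 1.00000000 * 0.62155124 = 0.1432

Answer: Price = 0.1432


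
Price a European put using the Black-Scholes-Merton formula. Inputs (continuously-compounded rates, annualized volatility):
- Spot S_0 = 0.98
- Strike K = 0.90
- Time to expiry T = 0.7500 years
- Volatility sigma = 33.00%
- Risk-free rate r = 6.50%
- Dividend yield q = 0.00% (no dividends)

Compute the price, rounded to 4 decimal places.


d1 = (ln(S/K) + (r - q + 0.5*sigma^2) * T) / (sigma * sqrt(T)) = 0.61145000
d2 = d1 - sigma * sqrt(T) = 0.32566162
exp(-rT) = 0.95241920; exp(-qT) = 1.00000000
P = K * exp(-rT) * N(-d2) - S_0 * exp(-qT) * N(-d1)
N(-d1) = 0.27045085; N(-d2) = 0.37234019
P = 0.9000 * 0.95241920 * 0.37234019 - 0.9800 * 1.00000000 * 0.27045085 = 0.0541

Answer: Price = 0.0541


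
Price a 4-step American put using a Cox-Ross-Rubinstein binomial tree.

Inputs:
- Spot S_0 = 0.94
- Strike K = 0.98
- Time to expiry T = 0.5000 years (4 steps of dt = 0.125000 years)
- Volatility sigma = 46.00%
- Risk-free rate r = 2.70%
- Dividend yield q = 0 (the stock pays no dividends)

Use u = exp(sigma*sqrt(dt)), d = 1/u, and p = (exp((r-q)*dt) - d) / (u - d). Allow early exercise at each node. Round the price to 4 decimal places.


Answer: Price = V(0,0) = 0.1388

Derivation:
dt = T/N = 0.125000
u = exp(sigma*sqrt(dt)) = 1.176607; d = 1/u = 0.849902
p = (exp((r-q)*dt) - d) / (u - d) = 0.469779
Discount per step: exp(-r*dt) = 0.996631
Stock lattice S(k, i) with i counting down-moves:
  k=0: S(0,0) = 0.9400
  k=1: S(1,0) = 1.1060; S(1,1) = 0.7989
  k=2: S(2,0) = 1.3013; S(2,1) = 0.9400; S(2,2) = 0.6790
  k=3: S(3,0) = 1.5312; S(3,1) = 1.1060; S(3,2) = 0.7989; S(3,3) = 0.5771
  k=4: S(4,0) = 1.8016; S(4,1) = 1.3013; S(4,2) = 0.9400; S(4,3) = 0.6790; S(4,4) = 0.4905
Terminal payoffs V(N, i) = max(K - S_T, 0):
  V(4,0) = 0.000000; V(4,1) = 0.000000; V(4,2) = 0.040000; V(4,3) = 0.301007; V(4,4) = 0.489541
Backward induction: V(k, i) = exp(-r*dt) * [p * V(k+1, i) + (1-p) * V(k+1, i+1)]; then take max(V_cont, immediate exercise) for American.
  V(3,0) = exp(-r*dt) * [p*0.000000 + (1-p)*0.000000] = 0.000000; exercise = 0.000000; V(3,0) = max -> 0.000000
  V(3,1) = exp(-r*dt) * [p*0.000000 + (1-p)*0.040000] = 0.021137; exercise = 0.000000; V(3,1) = max -> 0.021137
  V(3,2) = exp(-r*dt) * [p*0.040000 + (1-p)*0.301007] = 0.177790; exercise = 0.181092; V(3,2) = max -> 0.181092
  V(3,3) = exp(-r*dt) * [p*0.301007 + (1-p)*0.489541] = 0.399621; exercise = 0.402923; V(3,3) = max -> 0.402923
  V(2,0) = exp(-r*dt) * [p*0.000000 + (1-p)*0.021137] = 0.011170; exercise = 0.000000; V(2,0) = max -> 0.011170
  V(2,1) = exp(-r*dt) * [p*0.021137 + (1-p)*0.181092] = 0.105592; exercise = 0.040000; V(2,1) = max -> 0.105592
  V(2,2) = exp(-r*dt) * [p*0.181092 + (1-p)*0.402923] = 0.297705; exercise = 0.301007; V(2,2) = max -> 0.301007
  V(1,0) = exp(-r*dt) * [p*0.011170 + (1-p)*0.105592] = 0.061028; exercise = 0.000000; V(1,0) = max -> 0.061028
  V(1,1) = exp(-r*dt) * [p*0.105592 + (1-p)*0.301007] = 0.208500; exercise = 0.181092; V(1,1) = max -> 0.208500
  V(0,0) = exp(-r*dt) * [p*0.061028 + (1-p)*0.208500] = 0.138752; exercise = 0.040000; V(0,0) = max -> 0.138752


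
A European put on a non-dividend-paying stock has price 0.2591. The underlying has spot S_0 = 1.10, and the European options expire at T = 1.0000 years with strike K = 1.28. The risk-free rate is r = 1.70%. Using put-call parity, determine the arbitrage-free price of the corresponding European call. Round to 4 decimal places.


Put-call parity: C - P = S_0 * exp(-qT) - K * exp(-rT).
S_0 * exp(-qT) = 1.1000 * 1.00000000 = 1.10000000
K * exp(-rT) = 1.2800 * 0.98314368 = 1.25842392
C = P + S*exp(-qT) - K*exp(-rT)
C = 0.2591 + 1.10000000 - 1.25842392 = 0.1007

Answer: Call price = 0.1007


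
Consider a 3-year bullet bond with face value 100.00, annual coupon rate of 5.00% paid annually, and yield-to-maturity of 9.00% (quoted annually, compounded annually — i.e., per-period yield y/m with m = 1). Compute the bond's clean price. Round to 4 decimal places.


Coupon per period c = face * coupon_rate / m = 5.000000
Periods per year m = 1; per-period yield y/m = 0.090000
Number of cashflows N = 3
Cashflows (t years, CF_t, discount factor 1/(1+y/m)^(m*t), PV):
  t = 1.0000: CF_t = 5.000000, DF = 0.917431, PV = 4.587156
  t = 2.0000: CF_t = 5.000000, DF = 0.841680, PV = 4.208400
  t = 3.0000: CF_t = 105.000000, DF = 0.772183, PV = 81.079265
Price P = sum_t PV_t = 89.874821

Answer: Price = 89.8748


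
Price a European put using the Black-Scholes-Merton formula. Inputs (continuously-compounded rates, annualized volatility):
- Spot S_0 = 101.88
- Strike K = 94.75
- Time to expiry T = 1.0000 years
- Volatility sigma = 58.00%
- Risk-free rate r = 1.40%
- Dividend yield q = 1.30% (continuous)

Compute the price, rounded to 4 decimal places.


Answer: Price = 18.7405

Derivation:
d1 = (ln(S/K) + (r - q + 0.5*sigma^2) * T) / (sigma * sqrt(T)) = 0.41681691
d2 = d1 - sigma * sqrt(T) = -0.16318309
exp(-rT) = 0.98609754; exp(-qT) = 0.98708414
P = K * exp(-rT) * N(-d2) - S_0 * exp(-qT) * N(-d1)
N(-d1) = 0.33840617; N(-d2) = 0.56481286
P = 94.7500 * 0.98609754 * 0.56481286 - 101.8800 * 0.98708414 * 0.33840617 = 18.7405


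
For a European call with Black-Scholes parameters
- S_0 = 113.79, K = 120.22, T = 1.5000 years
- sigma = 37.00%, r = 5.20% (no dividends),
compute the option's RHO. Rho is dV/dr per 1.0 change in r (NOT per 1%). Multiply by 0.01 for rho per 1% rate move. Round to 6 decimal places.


d1 = 0.2774019478; d2 = -0.1757536546
phi(d1) = 0.3838841543; exp(-qT) = 1.0000000000; exp(-rT) = 0.9249644265
N(d2) = 0.4302437405
Rho = K*T*exp(-rT)*N(d2) = 120.2200 * 1.5000 * 0.9249644265 * 0.4302437405 = 71.764155

Answer: Rho = 71.764155


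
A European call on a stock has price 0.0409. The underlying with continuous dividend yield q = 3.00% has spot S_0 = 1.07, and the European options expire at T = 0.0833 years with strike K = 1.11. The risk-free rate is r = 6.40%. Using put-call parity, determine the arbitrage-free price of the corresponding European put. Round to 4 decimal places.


Answer: Put price = 0.0777

Derivation:
Put-call parity: C - P = S_0 * exp(-qT) - K * exp(-rT).
S_0 * exp(-qT) = 1.0700 * 0.99750412 = 1.06732941
K * exp(-rT) = 1.1100 * 0.99468299 = 1.10409811
P = C - S*exp(-qT) + K*exp(-rT)
P = 0.0409 - 1.06732941 + 1.10409811 = 0.0777


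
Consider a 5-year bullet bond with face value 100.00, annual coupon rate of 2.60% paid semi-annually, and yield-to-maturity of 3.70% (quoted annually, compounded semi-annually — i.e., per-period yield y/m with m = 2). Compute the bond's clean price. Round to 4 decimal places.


Answer: Price = 95.0206

Derivation:
Coupon per period c = face * coupon_rate / m = 1.300000
Periods per year m = 2; per-period yield y/m = 0.018500
Number of cashflows N = 10
Cashflows (t years, CF_t, discount factor 1/(1+y/m)^(m*t), PV):
  t = 0.5000: CF_t = 1.300000, DF = 0.981836, PV = 1.276387
  t = 1.0000: CF_t = 1.300000, DF = 0.964002, PV = 1.253203
  t = 1.5000: CF_t = 1.300000, DF = 0.946492, PV = 1.230439
  t = 2.0000: CF_t = 1.300000, DF = 0.929300, PV = 1.208090
  t = 2.5000: CF_t = 1.300000, DF = 0.912420, PV = 1.186146
  t = 3.0000: CF_t = 1.300000, DF = 0.895847, PV = 1.164601
  t = 3.5000: CF_t = 1.300000, DF = 0.879575, PV = 1.143447
  t = 4.0000: CF_t = 1.300000, DF = 0.863598, PV = 1.122678
  t = 4.5000: CF_t = 1.300000, DF = 0.847912, PV = 1.102285
  t = 5.0000: CF_t = 101.300000, DF = 0.832510, PV = 84.333303
Price P = sum_t PV_t = 95.020579


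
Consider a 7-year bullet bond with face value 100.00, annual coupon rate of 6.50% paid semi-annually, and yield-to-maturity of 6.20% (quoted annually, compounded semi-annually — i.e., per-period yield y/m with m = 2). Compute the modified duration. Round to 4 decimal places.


Answer: Modified duration = 5.5731

Derivation:
Coupon per period c = face * coupon_rate / m = 3.250000
Periods per year m = 2; per-period yield y/m = 0.031000
Number of cashflows N = 14
Cashflows (t years, CF_t, discount factor 1/(1+y/m)^(m*t), PV):
  t = 0.5000: CF_t = 3.250000, DF = 0.969932, PV = 3.152279
  t = 1.0000: CF_t = 3.250000, DF = 0.940768, PV = 3.057497
  t = 1.5000: CF_t = 3.250000, DF = 0.912481, PV = 2.965564
  t = 2.0000: CF_t = 3.250000, DF = 0.885045, PV = 2.876396
  t = 2.5000: CF_t = 3.250000, DF = 0.858434, PV = 2.789909
  t = 3.0000: CF_t = 3.250000, DF = 0.832622, PV = 2.706022
  t = 3.5000: CF_t = 3.250000, DF = 0.807587, PV = 2.624658
  t = 4.0000: CF_t = 3.250000, DF = 0.783305, PV = 2.545740
  t = 4.5000: CF_t = 3.250000, DF = 0.759752, PV = 2.469195
  t = 5.0000: CF_t = 3.250000, DF = 0.736908, PV = 2.394951
  t = 5.5000: CF_t = 3.250000, DF = 0.714751, PV = 2.322940
  t = 6.0000: CF_t = 3.250000, DF = 0.693260, PV = 2.253094
  t = 6.5000: CF_t = 3.250000, DF = 0.672415, PV = 2.185349
  t = 7.0000: CF_t = 103.250000, DF = 0.652197, PV = 67.339323
Price P = sum_t PV_t = 101.682919
First compute Macaulay numerator sum_t t * PV_t:
  t * PV_t at t = 0.5000: 1.576140
  t * PV_t at t = 1.0000: 3.057497
  t * PV_t at t = 1.5000: 4.448347
  t * PV_t at t = 2.0000: 5.752792
  t * PV_t at t = 2.5000: 6.974772
  t * PV_t at t = 3.0000: 8.118067
  t * PV_t at t = 3.5000: 9.186303
  t * PV_t at t = 4.0000: 10.182960
  t * PV_t at t = 4.5000: 11.111377
  t * PV_t at t = 5.0000: 11.974757
  t * PV_t at t = 5.5000: 12.776171
  t * PV_t at t = 6.0000: 13.518566
  t * PV_t at t = 6.5000: 14.204766
  t * PV_t at t = 7.0000: 471.375262
Macaulay duration D = 584.257776 / 101.682919 = 5.745879
Modified duration = D / (1 + y/m) = 5.745879 / (1 + 0.031000) = 5.573113


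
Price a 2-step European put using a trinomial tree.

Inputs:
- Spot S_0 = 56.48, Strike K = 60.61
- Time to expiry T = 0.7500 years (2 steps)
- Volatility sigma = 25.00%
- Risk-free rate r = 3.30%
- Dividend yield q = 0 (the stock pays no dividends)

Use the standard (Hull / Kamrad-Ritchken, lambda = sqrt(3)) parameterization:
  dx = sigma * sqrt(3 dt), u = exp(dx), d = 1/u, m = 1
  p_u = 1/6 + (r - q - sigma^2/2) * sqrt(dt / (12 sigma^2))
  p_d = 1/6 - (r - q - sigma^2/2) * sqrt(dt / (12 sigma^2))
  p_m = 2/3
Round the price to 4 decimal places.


Answer: Price = V(0,0) = 6.4649

Derivation:
dt = T/N = 0.375000; dx = sigma*sqrt(3*dt) = 0.265165
u = exp(dx) = 1.303646; d = 1/u = 0.767079
p_u = 0.167904, p_m = 0.666667, p_d = 0.165429
Discount per step: exp(-r*dt) = 0.987701
Stock lattice S(k, j) with j the centered position index:
  k=0: S(0,+0) = 56.4800
  k=1: S(1,-1) = 43.3246; S(1,+0) = 56.4800; S(1,+1) = 73.6299
  k=2: S(2,-2) = 33.2334; S(2,-1) = 43.3246; S(2,+0) = 56.4800; S(2,+1) = 73.6299; S(2,+2) = 95.9874
Terminal payoffs V(N, j) = max(K - S_T, 0):
  V(2,-2) = 27.376563; V(2,-1) = 17.285359; V(2,+0) = 4.130000; V(2,+1) = 0.000000; V(2,+2) = 0.000000
Backward induction: V(k, j) = exp(-r*dt) * [p_u * V(k+1, j+1) + p_m * V(k+1, j) + p_d * V(k+1, j-1)]
  V(1,-1) = exp(-r*dt) * [p_u*4.130000 + p_m*17.285359 + p_d*27.376563] = 16.539947
  V(1,+0) = exp(-r*dt) * [p_u*0.000000 + p_m*4.130000 + p_d*17.285359] = 5.543806
  V(1,+1) = exp(-r*dt) * [p_u*0.000000 + p_m*0.000000 + p_d*4.130000] = 0.674820
  V(0,+0) = exp(-r*dt) * [p_u*0.674820 + p_m*5.543806 + p_d*16.539947] = 6.464867


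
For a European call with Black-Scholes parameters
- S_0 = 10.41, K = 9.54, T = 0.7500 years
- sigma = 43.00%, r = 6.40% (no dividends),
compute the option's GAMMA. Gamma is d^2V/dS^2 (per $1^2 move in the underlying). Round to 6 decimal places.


d1 = 0.5494518910; d2 = 0.1770609673
phi(d1) = 0.3430472029; exp(-qT) = 1.0000000000; exp(-rT) = 0.9531337871
Gamma = exp(-qT) * phi(d1) / (S * sigma * sqrt(T)) = 1.0000000000 * 0.3430472029 / (10.4100 * 0.4300 * 0.8660254038) = 0.088492

Answer: Gamma = 0.088492


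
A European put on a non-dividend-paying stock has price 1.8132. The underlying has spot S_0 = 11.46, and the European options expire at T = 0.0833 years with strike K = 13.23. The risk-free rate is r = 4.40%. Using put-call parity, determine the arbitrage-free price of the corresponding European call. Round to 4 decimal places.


Answer: Call price = 0.0916

Derivation:
Put-call parity: C - P = S_0 * exp(-qT) - K * exp(-rT).
S_0 * exp(-qT) = 11.4600 * 1.00000000 = 11.46000000
K * exp(-rT) = 13.2300 * 0.99634151 = 13.18159816
C = P + S*exp(-qT) - K*exp(-rT)
C = 1.8132 + 11.46000000 - 13.18159816 = 0.0916


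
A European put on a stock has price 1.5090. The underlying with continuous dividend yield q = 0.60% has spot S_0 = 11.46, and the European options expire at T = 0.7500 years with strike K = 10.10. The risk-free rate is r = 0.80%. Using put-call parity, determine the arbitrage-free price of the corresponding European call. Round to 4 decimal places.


Answer: Call price = 2.8780

Derivation:
Put-call parity: C - P = S_0 * exp(-qT) - K * exp(-rT).
S_0 * exp(-qT) = 11.4600 * 0.99551011 = 11.40854586
K * exp(-rT) = 10.1000 * 0.99401796 = 10.03958144
C = P + S*exp(-qT) - K*exp(-rT)
C = 1.5090 + 11.40854586 - 10.03958144 = 2.8780


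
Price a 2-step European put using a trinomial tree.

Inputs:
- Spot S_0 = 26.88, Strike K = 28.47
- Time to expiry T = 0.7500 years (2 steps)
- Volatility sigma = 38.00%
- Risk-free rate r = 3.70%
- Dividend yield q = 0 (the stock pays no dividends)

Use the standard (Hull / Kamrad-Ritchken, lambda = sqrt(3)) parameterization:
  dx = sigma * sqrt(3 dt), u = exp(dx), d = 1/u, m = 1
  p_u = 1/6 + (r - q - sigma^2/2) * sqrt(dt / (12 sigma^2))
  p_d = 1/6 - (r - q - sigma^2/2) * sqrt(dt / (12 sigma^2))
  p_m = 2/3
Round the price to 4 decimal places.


dt = T/N = 0.375000; dx = sigma*sqrt(3*dt) = 0.403051
u = exp(dx) = 1.496383; d = 1/u = 0.668278
p_u = 0.150292, p_m = 0.666667, p_d = 0.183042
Discount per step: exp(-r*dt) = 0.986221
Stock lattice S(k, j) with j the centered position index:
  k=0: S(0,+0) = 26.8800
  k=1: S(1,-1) = 17.9633; S(1,+0) = 26.8800; S(1,+1) = 40.2228
  k=2: S(2,-2) = 12.0045; S(2,-1) = 17.9633; S(2,+0) = 26.8800; S(2,+1) = 40.2228; S(2,+2) = 60.1887
Terminal payoffs V(N, j) = max(K - S_T, 0):
  V(2,-2) = 16.465510; V(2,-1) = 10.506685; V(2,+0) = 1.590000; V(2,+1) = 0.000000; V(2,+2) = 0.000000
Backward induction: V(k, j) = exp(-r*dt) * [p_u * V(k+1, j+1) + p_m * V(k+1, j) + p_d * V(k+1, j-1)]
  V(1,-1) = exp(-r*dt) * [p_u*1.590000 + p_m*10.506685 + p_d*16.465510] = 10.115959
  V(1,+0) = exp(-r*dt) * [p_u*0.000000 + p_m*1.590000 + p_d*10.506685] = 2.942057
  V(1,+1) = exp(-r*dt) * [p_u*0.000000 + p_m*0.000000 + p_d*1.590000] = 0.287026
  V(0,+0) = exp(-r*dt) * [p_u*0.287026 + p_m*2.942057 + p_d*10.115959] = 3.803017

Answer: Price = V(0,0) = 3.8030


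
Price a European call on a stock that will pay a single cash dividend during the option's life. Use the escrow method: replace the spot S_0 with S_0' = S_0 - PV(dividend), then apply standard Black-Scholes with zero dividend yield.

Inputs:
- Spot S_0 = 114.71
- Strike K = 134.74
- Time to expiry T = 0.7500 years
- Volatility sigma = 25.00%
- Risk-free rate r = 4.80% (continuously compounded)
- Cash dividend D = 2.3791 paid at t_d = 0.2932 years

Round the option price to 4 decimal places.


PV(D) = D * exp(-r * t_d) = 2.3791 * 0.98602497 = 2.34585201
S_0' = S_0 - PV(D) = 114.7100 - 2.34585201 = 112.36414799
d1 = (ln(S_0'/K) + (r + sigma^2/2)*T) / (sigma*sqrt(T)) = -0.56425401
d2 = d1 - sigma*sqrt(T) = -0.78076036
exp(-rT) = 0.96464029
N(d1) = 0.28629064; N(d2) = 0.21747173
C = S_0' * N(d1) - K * exp(-rT) * N(d2) = 112.36414799 * 0.28629064 - 134.7400 * 0.96464029 * 0.21747173 = 3.9028

Answer: Price = 3.9028


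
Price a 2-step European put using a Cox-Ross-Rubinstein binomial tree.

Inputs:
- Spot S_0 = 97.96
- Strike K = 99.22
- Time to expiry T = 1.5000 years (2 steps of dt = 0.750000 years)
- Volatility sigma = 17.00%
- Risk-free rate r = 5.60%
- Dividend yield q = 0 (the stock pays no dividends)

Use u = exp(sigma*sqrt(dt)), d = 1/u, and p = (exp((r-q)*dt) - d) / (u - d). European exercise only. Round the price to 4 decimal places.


dt = T/N = 0.750000
u = exp(sigma*sqrt(dt)) = 1.158614; d = 1/u = 0.863100
p = (exp((r-q)*dt) - d) / (u - d) = 0.608413
Discount per step: exp(-r*dt) = 0.958870
Stock lattice S(k, i) with i counting down-moves:
  k=0: S(0,0) = 97.9600
  k=1: S(1,0) = 113.4978; S(1,1) = 84.5493
  k=2: S(2,0) = 131.5001; S(2,1) = 97.9600; S(2,2) = 72.9745
Terminal payoffs V(N, i) = max(K - S_T, 0):
  V(2,0) = 0.000000; V(2,1) = 1.260000; V(2,2) = 26.245461
Backward induction: V(k, i) = exp(-r*dt) * [p * V(k+1, i) + (1-p) * V(k+1, i+1)].
  V(1,0) = exp(-r*dt) * [p*0.000000 + (1-p)*1.260000] = 0.473106
  V(1,1) = exp(-r*dt) * [p*1.260000 + (1-p)*26.245461] = 10.589750
  V(0,0) = exp(-r*dt) * [p*0.473106 + (1-p)*10.589750] = 4.252258

Answer: Price = V(0,0) = 4.2523


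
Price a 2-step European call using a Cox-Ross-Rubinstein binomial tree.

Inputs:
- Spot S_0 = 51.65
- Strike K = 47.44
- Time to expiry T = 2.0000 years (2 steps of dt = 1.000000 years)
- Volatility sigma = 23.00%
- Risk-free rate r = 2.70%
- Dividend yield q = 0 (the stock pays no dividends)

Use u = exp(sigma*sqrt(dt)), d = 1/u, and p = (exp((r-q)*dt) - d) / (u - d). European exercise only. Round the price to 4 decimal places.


Answer: Price = V(0,0) = 10.1932

Derivation:
dt = T/N = 1.000000
u = exp(sigma*sqrt(dt)) = 1.258600; d = 1/u = 0.794534
p = (exp((r-q)*dt) - d) / (u - d) = 0.501726
Discount per step: exp(-r*dt) = 0.973361
Stock lattice S(k, i) with i counting down-moves:
  k=0: S(0,0) = 51.6500
  k=1: S(1,0) = 65.0067; S(1,1) = 41.0377
  k=2: S(2,0) = 81.8174; S(2,1) = 51.6500; S(2,2) = 32.6058
Terminal payoffs V(N, i) = max(S_T - K, 0):
  V(2,0) = 34.377421; V(2,1) = 4.210000; V(2,2) = 0.000000
Backward induction: V(k, i) = exp(-r*dt) * [p * V(k+1, i) + (1-p) * V(k+1, i+1)].
  V(1,0) = exp(-r*dt) * [p*34.377421 + (1-p)*4.210000] = 18.830433
  V(1,1) = exp(-r*dt) * [p*4.210000 + (1-p)*0.000000] = 2.055998
  V(0,0) = exp(-r*dt) * [p*18.830433 + (1-p)*2.055998] = 10.193204


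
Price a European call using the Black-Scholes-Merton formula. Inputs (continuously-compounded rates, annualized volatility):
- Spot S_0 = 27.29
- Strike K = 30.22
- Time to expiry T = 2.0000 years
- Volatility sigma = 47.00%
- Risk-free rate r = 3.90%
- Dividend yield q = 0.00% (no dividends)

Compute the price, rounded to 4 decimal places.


d1 = (ln(S/K) + (r - q + 0.5*sigma^2) * T) / (sigma * sqrt(T)) = 0.29625725
d2 = d1 - sigma * sqrt(T) = -0.36842313
exp(-rT) = 0.92496443; exp(-qT) = 1.00000000
C = S_0 * exp(-qT) * N(d1) - K * exp(-rT) * N(d2)
N(d1) = 0.61648318; N(d2) = 0.35627888
C = 27.2900 * 1.00000000 * 0.61648318 - 30.2200 * 0.92496443 * 0.35627888 = 6.8650

Answer: Price = 6.8650


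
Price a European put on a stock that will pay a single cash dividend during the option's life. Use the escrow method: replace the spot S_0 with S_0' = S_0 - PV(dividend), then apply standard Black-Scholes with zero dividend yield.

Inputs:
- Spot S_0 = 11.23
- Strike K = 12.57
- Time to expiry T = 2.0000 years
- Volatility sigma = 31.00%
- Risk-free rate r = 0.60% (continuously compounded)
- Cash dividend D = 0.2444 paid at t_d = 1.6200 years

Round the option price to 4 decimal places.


PV(D) = D * exp(-r * t_d) = 0.2444 * 0.99032709 = 0.24203594
S_0' = S_0 - PV(D) = 11.2300 - 0.24203594 = 10.98796406
d1 = (ln(S_0'/K) + (r + sigma^2/2)*T) / (sigma*sqrt(T)) = -0.06024670
d2 = d1 - sigma*sqrt(T) = -0.49865290
exp(-rT) = 0.98807171
N(-d1) = 0.52402042; N(-d2) = 0.69098803
P = K * exp(-rT) * N(-d2) - S_0' * N(-d1) = 12.5700 * 0.98807171 * 0.69098803 - 10.98796406 * 0.52402042 = 2.8242

Answer: Price = 2.8242


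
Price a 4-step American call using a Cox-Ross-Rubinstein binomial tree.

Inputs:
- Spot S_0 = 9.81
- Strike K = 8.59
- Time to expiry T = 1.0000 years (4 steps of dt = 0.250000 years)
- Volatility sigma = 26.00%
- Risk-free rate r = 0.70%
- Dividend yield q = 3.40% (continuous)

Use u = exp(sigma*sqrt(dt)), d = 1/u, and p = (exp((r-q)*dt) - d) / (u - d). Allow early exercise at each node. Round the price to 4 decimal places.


Answer: Price = V(0,0) = 1.5843

Derivation:
dt = T/N = 0.250000
u = exp(sigma*sqrt(dt)) = 1.138828; d = 1/u = 0.878095
p = (exp((r-q)*dt) - d) / (u - d) = 0.441744
Discount per step: exp(-r*dt) = 0.998252
Stock lattice S(k, i) with i counting down-moves:
  k=0: S(0,0) = 9.8100
  k=1: S(1,0) = 11.1719; S(1,1) = 8.6141
  k=2: S(2,0) = 12.7229; S(2,1) = 9.8100; S(2,2) = 7.5640
  k=3: S(3,0) = 14.4892; S(3,1) = 11.1719; S(3,2) = 8.6141; S(3,3) = 6.6419
  k=4: S(4,0) = 16.5007; S(4,1) = 12.7229; S(4,2) = 9.8100; S(4,3) = 7.5640; S(4,4) = 5.8322
Terminal payoffs V(N, i) = max(S_T - K, 0):
  V(4,0) = 7.910691; V(4,1) = 4.132884; V(4,2) = 1.220000; V(4,3) = 0.000000; V(4,4) = 0.000000
Backward induction: V(k, i) = exp(-r*dt) * [p * V(k+1, i) + (1-p) * V(k+1, i+1)]; then take max(V_cont, immediate exercise) for American.
  V(3,0) = exp(-r*dt) * [p*7.910691 + (1-p)*4.132884] = 5.791565; exercise = 5.899182; V(3,0) = max -> 5.899182
  V(3,1) = exp(-r*dt) * [p*4.132884 + (1-p)*1.220000] = 2.502367; exercise = 2.581906; V(3,1) = max -> 2.581906
  V(3,2) = exp(-r*dt) * [p*1.220000 + (1-p)*0.000000] = 0.537986; exercise = 0.024116; V(3,2) = max -> 0.537986
  V(3,3) = exp(-r*dt) * [p*0.000000 + (1-p)*0.000000] = 0.000000; exercise = 0.000000; V(3,3) = max -> 0.000000
  V(2,0) = exp(-r*dt) * [p*5.899182 + (1-p)*2.581906] = 4.040217; exercise = 4.132884; V(2,0) = max -> 4.132884
  V(2,1) = exp(-r*dt) * [p*2.581906 + (1-p)*0.537986] = 1.438357; exercise = 1.220000; V(2,1) = max -> 1.438357
  V(2,2) = exp(-r*dt) * [p*0.537986 + (1-p)*0.000000] = 0.237237; exercise = 0.000000; V(2,2) = max -> 0.237237
  V(1,0) = exp(-r*dt) * [p*4.132884 + (1-p)*1.438357] = 2.624053; exercise = 2.581906; V(1,0) = max -> 2.624053
  V(1,1) = exp(-r*dt) * [p*1.438357 + (1-p)*0.237237] = 0.766482; exercise = 0.024116; V(1,1) = max -> 0.766482
  V(0,0) = exp(-r*dt) * [p*2.624053 + (1-p)*0.766482] = 1.584278; exercise = 1.220000; V(0,0) = max -> 1.584278


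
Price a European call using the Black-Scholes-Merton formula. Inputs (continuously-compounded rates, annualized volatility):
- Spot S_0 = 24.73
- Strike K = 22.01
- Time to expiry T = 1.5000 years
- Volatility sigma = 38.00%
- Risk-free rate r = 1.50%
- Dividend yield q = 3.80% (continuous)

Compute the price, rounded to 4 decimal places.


Answer: Price = 5.1116

Derivation:
d1 = (ln(S/K) + (r - q + 0.5*sigma^2) * T) / (sigma * sqrt(T)) = 0.40893627
d2 = d1 - sigma * sqrt(T) = -0.05646678
exp(-rT) = 0.97775124; exp(-qT) = 0.94459407
C = S_0 * exp(-qT) * N(d1) - K * exp(-rT) * N(d2)
N(d1) = 0.65870678; N(d2) = 0.47748498
C = 24.7300 * 0.94459407 * 0.65870678 - 22.0100 * 0.97775124 * 0.47748498 = 5.1116


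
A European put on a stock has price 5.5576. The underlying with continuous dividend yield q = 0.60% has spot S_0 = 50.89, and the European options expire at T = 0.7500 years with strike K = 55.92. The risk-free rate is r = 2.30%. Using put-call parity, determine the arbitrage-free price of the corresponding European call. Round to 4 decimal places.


Answer: Call price = 1.2555

Derivation:
Put-call parity: C - P = S_0 * exp(-qT) - K * exp(-rT).
S_0 * exp(-qT) = 50.8900 * 0.99551011 = 50.66150949
K * exp(-rT) = 55.9200 * 0.98289793 = 54.96365221
C = P + S*exp(-qT) - K*exp(-rT)
C = 5.5576 + 50.66150949 - 54.96365221 = 1.2555


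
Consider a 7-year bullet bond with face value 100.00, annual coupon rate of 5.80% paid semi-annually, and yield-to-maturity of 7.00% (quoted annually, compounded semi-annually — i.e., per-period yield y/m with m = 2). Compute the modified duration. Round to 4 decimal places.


Coupon per period c = face * coupon_rate / m = 2.900000
Periods per year m = 2; per-period yield y/m = 0.035000
Number of cashflows N = 14
Cashflows (t years, CF_t, discount factor 1/(1+y/m)^(m*t), PV):
  t = 0.5000: CF_t = 2.900000, DF = 0.966184, PV = 2.801932
  t = 1.0000: CF_t = 2.900000, DF = 0.933511, PV = 2.707181
  t = 1.5000: CF_t = 2.900000, DF = 0.901943, PV = 2.615634
  t = 2.0000: CF_t = 2.900000, DF = 0.871442, PV = 2.527182
  t = 2.5000: CF_t = 2.900000, DF = 0.841973, PV = 2.441722
  t = 3.0000: CF_t = 2.900000, DF = 0.813501, PV = 2.359152
  t = 3.5000: CF_t = 2.900000, DF = 0.785991, PV = 2.279374
  t = 4.0000: CF_t = 2.900000, DF = 0.759412, PV = 2.202294
  t = 4.5000: CF_t = 2.900000, DF = 0.733731, PV = 2.127820
  t = 5.0000: CF_t = 2.900000, DF = 0.708919, PV = 2.055865
  t = 5.5000: CF_t = 2.900000, DF = 0.684946, PV = 1.986343
  t = 6.0000: CF_t = 2.900000, DF = 0.661783, PV = 1.919172
  t = 6.5000: CF_t = 2.900000, DF = 0.639404, PV = 1.854272
  t = 7.0000: CF_t = 102.900000, DF = 0.617782, PV = 63.569746
Price P = sum_t PV_t = 93.447688
First compute Macaulay numerator sum_t t * PV_t:
  t * PV_t at t = 0.5000: 1.400966
  t * PV_t at t = 1.0000: 2.707181
  t * PV_t at t = 1.5000: 3.923451
  t * PV_t at t = 2.0000: 5.054365
  t * PV_t at t = 2.5000: 6.104305
  t * PV_t at t = 3.0000: 7.077456
  t * PV_t at t = 3.5000: 7.977808
  t * PV_t at t = 4.0000: 8.809174
  t * PV_t at t = 4.5000: 9.575189
  t * PV_t at t = 5.0000: 10.279323
  t * PV_t at t = 5.5000: 10.924884
  t * PV_t at t = 6.0000: 11.515029
  t * PV_t at t = 6.5000: 12.052768
  t * PV_t at t = 7.0000: 444.988224
Macaulay duration D = 542.390124 / 93.447688 = 5.804211
Modified duration = D / (1 + y/m) = 5.804211 / (1 + 0.035000) = 5.607934

Answer: Modified duration = 5.6079


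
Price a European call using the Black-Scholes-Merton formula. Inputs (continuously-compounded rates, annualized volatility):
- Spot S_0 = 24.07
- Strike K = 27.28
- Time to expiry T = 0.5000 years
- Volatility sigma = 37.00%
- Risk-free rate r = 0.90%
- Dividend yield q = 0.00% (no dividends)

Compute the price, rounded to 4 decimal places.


Answer: Price = 1.3988

Derivation:
d1 = (ln(S/K) + (r - q + 0.5*sigma^2) * T) / (sigma * sqrt(T)) = -0.33047718
d2 = d1 - sigma * sqrt(T) = -0.59210668
exp(-rT) = 0.99551011; exp(-qT) = 1.00000000
C = S_0 * exp(-qT) * N(d1) - K * exp(-rT) * N(d2)
N(d1) = 0.37051972; N(d2) = 0.27688958
C = 24.0700 * 1.00000000 * 0.37051972 - 27.2800 * 0.99551011 * 0.27688958 = 1.3988


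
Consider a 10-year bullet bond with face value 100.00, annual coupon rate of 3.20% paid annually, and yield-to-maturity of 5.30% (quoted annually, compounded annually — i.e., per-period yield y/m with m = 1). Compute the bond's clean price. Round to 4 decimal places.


Coupon per period c = face * coupon_rate / m = 3.200000
Periods per year m = 1; per-period yield y/m = 0.053000
Number of cashflows N = 10
Cashflows (t years, CF_t, discount factor 1/(1+y/m)^(m*t), PV):
  t = 1.0000: CF_t = 3.200000, DF = 0.949668, PV = 3.038936
  t = 2.0000: CF_t = 3.200000, DF = 0.901869, PV = 2.885979
  t = 3.0000: CF_t = 3.200000, DF = 0.856475, PV = 2.740721
  t = 4.0000: CF_t = 3.200000, DF = 0.813367, PV = 2.602774
  t = 5.0000: CF_t = 3.200000, DF = 0.772428, PV = 2.471770
  t = 6.0000: CF_t = 3.200000, DF = 0.733550, PV = 2.347360
  t = 7.0000: CF_t = 3.200000, DF = 0.696629, PV = 2.229212
  t = 8.0000: CF_t = 3.200000, DF = 0.661566, PV = 2.117010
  t = 9.0000: CF_t = 3.200000, DF = 0.628268, PV = 2.010456
  t = 10.0000: CF_t = 103.200000, DF = 0.596645, PV = 61.573804
Price P = sum_t PV_t = 84.018025

Answer: Price = 84.0180


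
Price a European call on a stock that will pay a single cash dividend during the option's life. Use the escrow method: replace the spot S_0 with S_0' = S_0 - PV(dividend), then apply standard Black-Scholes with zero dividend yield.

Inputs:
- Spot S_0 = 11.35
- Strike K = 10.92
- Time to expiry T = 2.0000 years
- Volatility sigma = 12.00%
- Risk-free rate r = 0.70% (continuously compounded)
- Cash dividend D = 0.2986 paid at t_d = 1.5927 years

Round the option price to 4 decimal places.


PV(D) = D * exp(-r * t_d) = 0.2986 * 0.98891302 = 0.29528943
S_0' = S_0 - PV(D) = 11.3500 - 0.29528943 = 11.05471057
d1 = (ln(S_0'/K) + (r + sigma^2/2)*T) / (sigma*sqrt(T)) = 0.23959525
d2 = d1 - sigma*sqrt(T) = 0.06988963
exp(-rT) = 0.98609754
N(d1) = 0.59467798; N(d2) = 0.52785925
C = S_0' * N(d1) - K * exp(-rT) * N(d2) = 11.05471057 * 0.59467798 - 10.9200 * 0.98609754 * 0.52785925 = 0.8899

Answer: Price = 0.8899
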